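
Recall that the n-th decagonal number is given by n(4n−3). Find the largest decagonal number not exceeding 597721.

594826

Solve n(4n−3) ≤ 597721 for integer n.
n = 386 gives 594826 ≤ 597721, while n = 387 gives 597915 > 597721; so the answer is 594826.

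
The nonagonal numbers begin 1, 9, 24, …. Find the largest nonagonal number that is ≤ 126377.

Solve n(7n−5)/2 ≤ 126377 for integer n.
n = 190 gives 125875 ≤ 126377, while n = 191 gives 127206 > 126377; so the answer is 125875.

125875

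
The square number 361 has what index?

We need n² = 361, so n = √361 = 19.

19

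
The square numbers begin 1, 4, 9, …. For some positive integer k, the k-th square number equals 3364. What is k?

58

We need n² = 3364, so n = √3364 = 58.
Check: 58² = 3364. ✓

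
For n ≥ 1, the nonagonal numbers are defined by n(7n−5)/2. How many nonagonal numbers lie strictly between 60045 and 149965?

The n-th nonagonal number is n(7n−5)/2.
Smallest index with value > 60045: n = 132 (giving 60654).
Largest index with value < 149965: n = 207 (giving 149454).
Indices 132 through 207: 76 terms.

76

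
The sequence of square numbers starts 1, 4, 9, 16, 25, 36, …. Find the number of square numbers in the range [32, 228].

10

The n-th square number is n².
Smallest index with value ≥ 32: n = 6 (giving 36).
Largest index with value ≤ 228: n = 15 (giving 225).
Indices 6 through 15: 10 terms.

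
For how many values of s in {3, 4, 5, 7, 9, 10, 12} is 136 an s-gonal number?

s = 3: P(3, 16) = 136. ✓
s = 4: P(4, 11) = 121 and P(4, 12) = 144; 136 is not s-gonal.
s = 5: P(5, 9) = 117 and P(5, 10) = 145; 136 is not s-gonal.
s = 7: P(7, 7) = 112 and P(7, 8) = 148; 136 is not s-gonal.
s = 9: P(9, 6) = 111 and P(9, 7) = 154; 136 is not s-gonal.
s = 10: P(10, 6) = 126 and P(10, 7) = 175; 136 is not s-gonal.
s = 12: P(12, 5) = 105 and P(12, 6) = 156; 136 is not s-gonal.
Hits: s ∈ {3} → 1.

1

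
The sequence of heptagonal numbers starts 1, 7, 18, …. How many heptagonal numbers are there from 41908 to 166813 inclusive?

129

The n-th heptagonal number is n(5n−3)/2.
Smallest index with value ≥ 41908: n = 130 (giving 42055).
Largest index with value ≤ 166813: n = 258 (giving 166023).
Indices 130 through 258: 129 terms.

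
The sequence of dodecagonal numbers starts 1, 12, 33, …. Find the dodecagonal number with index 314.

The 314th dodecagonal number is n(5n−4) with n = 314.
314·(5·314 − 4) = 314·1566 = 491724.

491724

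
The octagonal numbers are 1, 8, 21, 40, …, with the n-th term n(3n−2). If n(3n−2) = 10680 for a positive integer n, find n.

60

Set n(3n−2) = 10680, giving 3n² − 2n − 10680 = 0.
The discriminant is 4 + 12·10680 = 128164, and √128164 = 358.
So n = (2 + 358) / 6 = 360/6 = 60.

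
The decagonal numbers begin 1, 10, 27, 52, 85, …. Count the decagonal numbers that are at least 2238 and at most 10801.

The n-th decagonal number is n(4n−3).
Smallest index with value ≥ 2238: n = 25 (giving 2425).
Largest index with value ≤ 10801: n = 52 (giving 10660).
Indices 25 through 52: 28 terms.

28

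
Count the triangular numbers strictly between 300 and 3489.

59

The n-th triangular number is n(n+1)/2.
Smallest index with value > 300: n = 25 (giving 325).
Largest index with value < 3489: n = 83 (giving 3486).
Indices 25 through 83: 59 terms.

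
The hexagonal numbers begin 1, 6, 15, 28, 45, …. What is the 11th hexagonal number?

The 11th hexagonal number is n(2n−1) with n = 11.
11·(2·11 − 1) = 11·21 = 231.

231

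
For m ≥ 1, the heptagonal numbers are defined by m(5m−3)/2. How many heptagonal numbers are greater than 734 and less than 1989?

The n-th heptagonal number is n(5n−3)/2.
Smallest index with value > 734: n = 18 (giving 783).
Largest index with value < 1989: n = 28 (giving 1918).
Indices 18 through 28: 11 terms.

11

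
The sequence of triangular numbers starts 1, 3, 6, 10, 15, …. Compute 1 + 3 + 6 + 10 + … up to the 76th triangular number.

76076

Σ i(i+1)/2 = (Σi² + Σi) / 2 over i = 1..76.
Σi = 2926 and Σi² = 149226.
(1·149226 + 1·2926) / 2 = 152152/2 = 76076.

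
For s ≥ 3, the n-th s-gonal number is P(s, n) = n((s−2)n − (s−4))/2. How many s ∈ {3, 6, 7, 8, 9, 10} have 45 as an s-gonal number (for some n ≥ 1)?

s = 3: P(3, 9) = 45. ✓
s = 6: P(6, 5) = 45. ✓
s = 7: P(7, 4) = 34 and P(7, 5) = 55; 45 is not s-gonal.
s = 8: P(8, 4) = 40 and P(8, 5) = 65; 45 is not s-gonal.
s = 9: P(9, 3) = 24 and P(9, 4) = 46; 45 is not s-gonal.
s = 10: P(10, 3) = 27 and P(10, 4) = 52; 45 is not s-gonal.
Hits: s ∈ {3, 6} → 2.

2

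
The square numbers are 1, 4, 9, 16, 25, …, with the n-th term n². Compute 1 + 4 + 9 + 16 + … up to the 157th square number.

1302315

Σ_{i=1}^{157} i² = 157·158·315/6 = 1302315.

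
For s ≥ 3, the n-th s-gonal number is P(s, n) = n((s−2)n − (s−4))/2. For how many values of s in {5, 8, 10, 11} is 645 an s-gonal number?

1

s = 5: P(5, 20) = 590 and P(5, 21) = 651; 645 is not s-gonal.
s = 8: P(8, 15) = 645. ✓
s = 10: P(10, 13) = 637 and P(10, 14) = 742; 645 is not s-gonal.
s = 11: P(11, 12) = 606 and P(11, 13) = 715; 645 is not s-gonal.
Hits: s ∈ {8} → 1.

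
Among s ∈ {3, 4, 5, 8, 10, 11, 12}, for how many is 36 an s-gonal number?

s = 3: P(3, 8) = 36. ✓
s = 4: P(4, 6) = 36. ✓
s = 5: P(5, 5) = 35 and P(5, 6) = 51; 36 is not s-gonal.
s = 8: P(8, 3) = 21 and P(8, 4) = 40; 36 is not s-gonal.
s = 10: P(10, 3) = 27 and P(10, 4) = 52; 36 is not s-gonal.
s = 11: P(11, 3) = 30 and P(11, 4) = 58; 36 is not s-gonal.
s = 12: P(12, 3) = 33 and P(12, 4) = 64; 36 is not s-gonal.
Hits: s ∈ {3, 4} → 2.

2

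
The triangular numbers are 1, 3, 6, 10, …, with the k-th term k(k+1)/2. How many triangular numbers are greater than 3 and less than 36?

The n-th triangular number is n(n+1)/2.
Smallest index with value > 3: n = 3 (giving 6).
Largest index with value < 36: n = 7 (giving 28).
Indices 3 through 7: 5 terms.

5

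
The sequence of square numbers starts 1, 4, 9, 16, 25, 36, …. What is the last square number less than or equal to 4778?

Solve n² ≤ 4778 for integer n.
n = 69 gives 4761 ≤ 4778, while n = 70 gives 4900 > 4778; so the answer is 4761.

4761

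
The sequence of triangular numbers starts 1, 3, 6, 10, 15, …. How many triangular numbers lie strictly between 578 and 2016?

The n-th triangular number is n(n+1)/2.
Smallest index with value > 578: n = 34 (giving 595).
Largest index with value < 2016: n = 62 (giving 1953).
Indices 34 through 62: 29 terms.

29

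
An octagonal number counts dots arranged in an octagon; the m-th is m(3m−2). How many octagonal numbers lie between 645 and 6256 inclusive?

The n-th octagonal number is n(3n−2).
Smallest index with value ≥ 645: n = 15 (giving 645).
Largest index with value ≤ 6256: n = 46 (giving 6256).
Indices 15 through 46: 32 terms.

32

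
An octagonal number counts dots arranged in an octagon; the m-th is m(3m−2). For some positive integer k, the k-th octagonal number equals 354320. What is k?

344

Set n(3n−2) = 354320, giving 3n² − 2n − 354320 = 0.
So n = (2 + 2062) / 6 = 2064/6 = 344.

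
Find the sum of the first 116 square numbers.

527046

Σ_{i=1}^{116} i² = 116·117·233/6 = 527046.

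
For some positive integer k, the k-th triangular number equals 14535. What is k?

170

Set n(n+1)/2 = 14535, giving n² + n − 29070 = 0.
The discriminant is 1 + 8·14535 = 116281, and √116281 = 341.
So n = (-1 + 341) / 2 = 340/2 = 170.
Check: 170·171/2 = 14535. ✓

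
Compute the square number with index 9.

The 9th square number is n² with n = 9.
9² = 81.

81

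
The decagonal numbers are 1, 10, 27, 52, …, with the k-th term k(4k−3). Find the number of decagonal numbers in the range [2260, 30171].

The n-th decagonal number is n(4n−3).
Smallest index with value ≥ 2260: n = 25 (giving 2425).
Largest index with value ≤ 30171: n = 87 (giving 30015).
Indices 25 through 87: 63 terms.

63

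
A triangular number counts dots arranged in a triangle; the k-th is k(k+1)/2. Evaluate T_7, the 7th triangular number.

7·8/2 = 56/2 = 28.

28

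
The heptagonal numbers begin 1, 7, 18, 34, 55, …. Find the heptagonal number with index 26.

1651

The 26th heptagonal number is n(5n−3)/2 with n = 26.
26·(5·26 − 3)/2 = 26·127/2 = 1651.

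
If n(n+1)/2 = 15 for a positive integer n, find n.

Set n(n+1)/2 = 15, giving n² + n − 30 = 0.
The discriminant is 1 + 8·15 = 121, and √121 = 11.
So n = (-1 + 11) / 2 = 10/2 = 5.

5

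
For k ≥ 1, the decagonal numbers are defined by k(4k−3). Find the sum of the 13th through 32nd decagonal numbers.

Σ i(4i−3) = 4Σi² − 3Σi over i = 13..32.
Σi = 528 − 78 = 450 and Σi² = 11440 − 650 = 10790.
4·10790 − 3·450 = 41810.

41810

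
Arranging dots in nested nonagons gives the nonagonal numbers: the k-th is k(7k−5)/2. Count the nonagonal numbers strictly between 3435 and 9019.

The n-th nonagonal number is n(7n−5)/2.
Smallest index with value > 3435: n = 32 (giving 3504).
Largest index with value < 9019: n = 51 (giving 8976).
Indices 32 through 51: 20 terms.

20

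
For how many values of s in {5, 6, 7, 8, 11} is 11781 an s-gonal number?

2

s = 5: P(5, 88) = 11572 and P(5, 89) = 11837; 11781 is not s-gonal.
s = 6: P(6, 77) = 11781. ✓
s = 7: P(7, 68) = 11458 and P(7, 69) = 11799; 11781 is not s-gonal.
s = 8: P(8, 63) = 11781. ✓
s = 11: P(11, 51) = 11526 and P(11, 52) = 11986; 11781 is not s-gonal.
Hits: s ∈ {6, 8} → 2.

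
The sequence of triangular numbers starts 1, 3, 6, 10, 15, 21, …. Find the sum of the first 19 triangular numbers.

Σ i(i+1)/2 = (Σi² + Σi) / 2 over i = 1..19.
Σi = 190 and Σi² = 2470.
(1·2470 + 1·190) / 2 = 2660/2 = 1330.

1330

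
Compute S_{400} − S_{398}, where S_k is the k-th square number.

1596

400² = 160000 and 398² = 158404.
Difference: 160000 − 158404 = 1596.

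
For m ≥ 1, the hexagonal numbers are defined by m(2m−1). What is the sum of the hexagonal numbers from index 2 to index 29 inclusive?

16674

Σ i(2i−1) = 2Σi² − Σi over i = 2..29.
Σi = 435 − 1 = 434 and Σi² = 8555 − 1 = 8554.
2·8554 − 1·434 = 16674.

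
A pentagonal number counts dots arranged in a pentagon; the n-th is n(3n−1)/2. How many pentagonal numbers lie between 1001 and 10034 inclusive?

The n-th pentagonal number is n(3n−1)/2.
Smallest index with value ≥ 1001: n = 26 (giving 1001).
Largest index with value ≤ 10034: n = 81 (giving 9801).
Indices 26 through 81: 56 terms.

56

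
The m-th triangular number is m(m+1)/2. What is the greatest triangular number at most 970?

946

Solve n(n+1)/2 ≤ 970 for integer n.
n = 43 gives 946 ≤ 970, while n = 44 gives 990 > 970; so the answer is 946.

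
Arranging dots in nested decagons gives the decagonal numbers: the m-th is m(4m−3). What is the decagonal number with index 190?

143830

The 190th decagonal number is n(4n−3) with n = 190.
190·(4·190 − 3) = 190·757 = 143830.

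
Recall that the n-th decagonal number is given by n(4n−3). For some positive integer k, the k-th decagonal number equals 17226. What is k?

66

Set n(4n−3) = 17226, giving 4n² − 3n − 17226 = 0.
The discriminant is 9 + 16·17226 = 275625, and √275625 = 525.
So n = (3 + 525) / 8 = 528/8 = 66.
Check: 66·(4·66 − 3) = 17226. ✓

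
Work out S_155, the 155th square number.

24025

The 155th square number is n² with n = 155.
155² = 24025.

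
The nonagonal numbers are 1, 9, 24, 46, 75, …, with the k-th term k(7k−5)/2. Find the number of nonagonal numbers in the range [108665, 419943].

The n-th nonagonal number is n(7n−5)/2.
Smallest index with value ≥ 108665: n = 177 (giving 109209).
Largest index with value ≤ 419943: n = 346 (giving 418141).
Indices 177 through 346: 170 terms.

170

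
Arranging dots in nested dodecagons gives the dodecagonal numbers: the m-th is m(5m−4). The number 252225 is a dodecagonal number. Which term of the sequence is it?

Set n(5n−4) = 252225, giving 5n² − 4n − 252225 = 0.
The discriminant is 16 + 20·252225 = 5044516, and √5044516 = 2246.
So n = (4 + 2246) / 10 = 2250/10 = 225.
Check: 225·(5·225 − 4) = 252225. ✓

225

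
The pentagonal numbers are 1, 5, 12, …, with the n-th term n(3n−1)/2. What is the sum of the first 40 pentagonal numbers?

32800

Σ i(3i−1)/2 = (3Σi² − Σi) / 2 over i = 1..40.
Σi = 820 and Σi² = 22140.
(3·22140 − 1·820) / 2 = 65600/2 = 32800.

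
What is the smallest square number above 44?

49

Solve n² > 44 for integer n.
The largest n with value ≤ 44 is 6 (since 36 ≤ 44 < 49), so the first above is n = 7, value 49.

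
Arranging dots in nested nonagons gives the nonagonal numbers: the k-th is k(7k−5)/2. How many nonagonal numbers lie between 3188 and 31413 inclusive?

The n-th nonagonal number is n(7n−5)/2.
Smallest index with value ≥ 3188: n = 31 (giving 3286).
Largest index with value ≤ 31413: n = 95 (giving 31350).
Indices 31 through 95: 65 terms.

65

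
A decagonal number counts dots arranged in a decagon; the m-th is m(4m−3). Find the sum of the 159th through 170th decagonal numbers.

1293542

Σ i(4i−3) = 4Σi² − 3Σi over i = 159..170.
Σi = 14535 − 12561 = 1974 and Σi² = 1652145 − 1327279 = 324866.
4·324866 − 3·1974 = 1293542.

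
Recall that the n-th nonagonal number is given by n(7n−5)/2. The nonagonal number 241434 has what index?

263

Set n(7n−5)/2 = 241434, giving 7n² − 5n − 482868 = 0.
The discriminant is 25 + 56·241434 = 13520329, and √13520329 = 3677.
So n = (5 + 3677) / 14 = 3682/14 = 263.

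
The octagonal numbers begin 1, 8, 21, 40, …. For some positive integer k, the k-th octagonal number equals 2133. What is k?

Set n(3n−2) = 2133, giving 3n² − 2n − 2133 = 0.
The discriminant is 4 + 12·2133 = 25600, and √25600 = 160.
So n = (2 + 160) / 6 = 162/6 = 27.
Check: 27·(3·27 − 2) = 2133. ✓

27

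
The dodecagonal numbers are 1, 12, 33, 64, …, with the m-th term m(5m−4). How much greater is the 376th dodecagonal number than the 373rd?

11223

376·(5·376 − 4) = 705376 and 373·(5·373 − 4) = 694153.
Difference: 705376 − 694153 = 11223.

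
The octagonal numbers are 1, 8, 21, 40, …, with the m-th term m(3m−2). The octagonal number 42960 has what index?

120

Set n(3n−2) = 42960, giving 3n² − 2n − 42960 = 0.
The discriminant is 4 + 12·42960 = 515524, and √515524 = 718.
So n = (2 + 718) / 6 = 720/6 = 120.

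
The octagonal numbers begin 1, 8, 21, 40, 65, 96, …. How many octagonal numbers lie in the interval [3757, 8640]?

19

The n-th octagonal number is n(3n−2).
Smallest index with value ≥ 3757: n = 36 (giving 3816).
Largest index with value ≤ 8640: n = 54 (giving 8640).
Indices 36 through 54: 19 terms.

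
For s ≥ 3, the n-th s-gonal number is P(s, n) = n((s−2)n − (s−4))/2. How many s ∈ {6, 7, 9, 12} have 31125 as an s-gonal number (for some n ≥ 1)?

s = 6: P(6, 125) = 31125. ✓
s = 7: P(7, 111) = 30636 and P(7, 112) = 31192; 31125 is not s-gonal.
s = 9: P(9, 94) = 30691 and P(9, 95) = 31350; 31125 is not s-gonal.
s = 12: P(12, 79) = 30889 and P(12, 80) = 31680; 31125 is not s-gonal.
Hits: s ∈ {6} → 1.

1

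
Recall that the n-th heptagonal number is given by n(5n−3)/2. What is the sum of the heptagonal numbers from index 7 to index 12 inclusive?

1312

Σ i(5i−3)/2 = (5Σi² − 3Σi) / 2 over i = 7..12.
Σi = 78 − 21 = 57 and Σi² = 650 − 91 = 559.
(5·559 − 3·57) / 2 = 2624/2 = 1312.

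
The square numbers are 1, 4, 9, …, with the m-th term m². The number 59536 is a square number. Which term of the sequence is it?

We need n² = 59536, so n = √59536 = 244.
Check: 244² = 59536. ✓

244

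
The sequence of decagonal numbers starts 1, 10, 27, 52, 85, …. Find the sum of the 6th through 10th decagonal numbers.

1200

Σ i(4i−3) = 4Σi² − 3Σi over i = 6..10.
Σi = 55 − 15 = 40 and Σi² = 385 − 55 = 330.
4·330 − 3·40 = 1200.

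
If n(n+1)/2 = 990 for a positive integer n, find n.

44

Set n(n+1)/2 = 990, giving n² + n − 1980 = 0.
So n = (-1 + 89) / 2 = 88/2 = 44.
Check: 44·45/2 = 990. ✓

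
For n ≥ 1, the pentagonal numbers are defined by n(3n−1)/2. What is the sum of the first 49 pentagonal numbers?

60025

Σ i(3i−1)/2 = (3Σi² − Σi) / 2 over i = 1..49.
Σi = 1225 and Σi² = 40425.
(3·40425 − 1·1225) / 2 = 120050/2 = 60025.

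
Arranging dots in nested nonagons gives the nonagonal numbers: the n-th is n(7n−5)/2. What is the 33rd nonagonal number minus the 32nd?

Consecutive nonagonal numbers differ by 7n − 6: here 7·33 − 6 = 225.

225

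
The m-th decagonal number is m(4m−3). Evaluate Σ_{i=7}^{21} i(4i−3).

12250

Σ i(4i−3) = 4Σi² − 3Σi over i = 7..21.
Σi = 231 − 21 = 210 and Σi² = 3311 − 91 = 3220.
4·3220 − 3·210 = 12250.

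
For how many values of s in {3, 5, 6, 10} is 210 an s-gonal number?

2

s = 3: P(3, 20) = 210. ✓
s = 5: P(5, 12) = 210. ✓
s = 6: P(6, 10) = 190 and P(6, 11) = 231; 210 is not s-gonal.
s = 10: P(10, 7) = 175 and P(10, 8) = 232; 210 is not s-gonal.
Hits: s ∈ {3, 5} → 2.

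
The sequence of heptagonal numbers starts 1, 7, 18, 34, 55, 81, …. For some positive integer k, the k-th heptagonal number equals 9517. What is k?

Set n(5n−3)/2 = 9517, giving 5n² − 3n − 19034 = 0.
The discriminant is 9 + 40·9517 = 380689, and √380689 = 617.
So n = (3 + 617) / 10 = 620/10 = 62.
Check: 62·(5·62 − 3)/2 = 9517. ✓

62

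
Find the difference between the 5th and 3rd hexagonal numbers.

30

5·(2·5 − 1) = 45 and 3·(2·3 − 1) = 15.
Difference: 45 − 15 = 30.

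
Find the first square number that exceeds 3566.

3600

Solve n² > 3566 for integer n.
The largest n with value ≤ 3566 is 59 (since 3481 ≤ 3566 < 3600), so the first above is n = 60, value 3600.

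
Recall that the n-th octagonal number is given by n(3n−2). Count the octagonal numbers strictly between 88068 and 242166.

113

The n-th octagonal number is n(3n−2).
Smallest index with value > 88068: n = 172 (giving 88408).
Largest index with value < 242166: n = 284 (giving 241400).
Indices 172 through 284: 113 terms.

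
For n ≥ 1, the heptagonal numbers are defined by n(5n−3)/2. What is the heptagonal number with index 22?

1177

22·(5·22 − 3)/2 = 22·107/2 = 1177.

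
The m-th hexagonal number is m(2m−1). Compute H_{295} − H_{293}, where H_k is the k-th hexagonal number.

295·(2·295 − 1) = 173755 and 293·(2·293 − 1) = 171405.
Difference: 173755 − 171405 = 2350.

2350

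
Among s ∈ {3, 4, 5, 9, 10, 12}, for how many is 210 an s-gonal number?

2

s = 3: P(3, 20) = 210. ✓
s = 4: P(4, 14) = 196 and P(4, 15) = 225; 210 is not s-gonal.
s = 5: P(5, 12) = 210. ✓
s = 9: P(9, 8) = 204 and P(9, 9) = 261; 210 is not s-gonal.
s = 10: P(10, 7) = 175 and P(10, 8) = 232; 210 is not s-gonal.
s = 12: P(12, 6) = 156 and P(12, 7) = 217; 210 is not s-gonal.
Hits: s ∈ {3, 5} → 2.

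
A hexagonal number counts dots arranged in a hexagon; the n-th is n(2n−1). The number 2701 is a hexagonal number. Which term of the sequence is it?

Set n(2n−1) = 2701, giving 2n² − n − 2701 = 0.
The discriminant is 1 + 8·2701 = 21609, and √21609 = 147.
So n = (1 + 147) / 4 = 148/4 = 37.

37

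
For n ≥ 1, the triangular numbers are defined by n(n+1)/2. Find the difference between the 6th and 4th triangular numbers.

11

6·7/2 = 21 and 4·5/2 = 10.
Difference: 21 − 10 = 11.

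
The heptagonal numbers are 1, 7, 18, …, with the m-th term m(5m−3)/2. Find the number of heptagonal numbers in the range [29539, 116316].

108

The n-th heptagonal number is n(5n−3)/2.
Smallest index with value ≥ 29539: n = 109 (giving 29539).
Largest index with value ≤ 116316: n = 216 (giving 116316).
Indices 109 through 216: 108 terms.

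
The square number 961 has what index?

31

We need n² = 961, so n = √961 = 31.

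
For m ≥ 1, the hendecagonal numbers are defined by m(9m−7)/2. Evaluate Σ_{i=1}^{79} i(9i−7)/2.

Σ i(9i−7)/2 = (9Σi² − 7Σi) / 2 over i = 1..79.
Σi = 3160 and Σi² = 167480.
(9·167480 − 7·3160) / 2 = 1485200/2 = 742600.

742600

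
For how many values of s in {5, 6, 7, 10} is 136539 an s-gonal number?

1

s = 5: P(5, 301) = 135751 and P(5, 302) = 136655; 136539 is not s-gonal.
s = 6: P(6, 261) = 135981 and P(6, 262) = 137026; 136539 is not s-gonal.
s = 7: P(7, 234) = 136539. ✓
s = 10: P(10, 185) = 136345 and P(10, 186) = 137826; 136539 is not s-gonal.
Hits: s ∈ {7} → 1.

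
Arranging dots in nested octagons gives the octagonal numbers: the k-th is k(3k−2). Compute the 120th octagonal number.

42960

The 120th octagonal number is n(3n−2) with n = 120.
120·(3·120 − 2) = 120·358 = 42960.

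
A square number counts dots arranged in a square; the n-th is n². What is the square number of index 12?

144

12² = 144.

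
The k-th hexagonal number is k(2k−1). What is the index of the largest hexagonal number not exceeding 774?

19

Solve n(2n−1) ≤ 774 for integer n.
n = 19 gives 703 ≤ 774, while n = 20 gives 780 > 774; so the answer is index 19.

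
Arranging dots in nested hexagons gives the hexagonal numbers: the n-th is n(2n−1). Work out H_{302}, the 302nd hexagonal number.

182106

The 302nd hexagonal number is n(2n−1) with n = 302.
302·(2·302 − 1) = 302·603 = 182106.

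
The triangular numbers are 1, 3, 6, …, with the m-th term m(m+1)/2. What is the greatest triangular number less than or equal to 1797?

1770

Solve n(n+1)/2 ≤ 1797 for integer n.
n = 59 gives 1770 ≤ 1797, while n = 60 gives 1830 > 1797; so the answer is 1770.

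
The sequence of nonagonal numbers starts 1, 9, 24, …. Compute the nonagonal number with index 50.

8625

The 50th nonagonal number is n(7n−5)/2 with n = 50.
50·(7·50 − 5)/2 = 50·345/2 = 8625.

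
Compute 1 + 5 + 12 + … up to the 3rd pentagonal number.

Σ i(3i−1)/2 = (3Σi² − Σi) / 2 over i = 1..3.
Σi = 6 and Σi² = 14.
(3·14 − 1·6) / 2 = 36/2 = 18.

18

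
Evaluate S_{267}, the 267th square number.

The 267th square number is n² with n = 267.
267² = 71289.

71289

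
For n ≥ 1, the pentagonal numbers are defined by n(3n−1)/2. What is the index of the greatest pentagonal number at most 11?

2

Solve n(3n−1)/2 ≤ 11 for integer n.
n = 2 gives 5 ≤ 11, while n = 3 gives 12 > 11; so the answer is index 2.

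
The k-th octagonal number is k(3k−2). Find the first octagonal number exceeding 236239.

236321

Solve n(3n−2) > 236239 for integer n.
The largest n with value ≤ 236239 is 280 (since 234640 ≤ 236239 < 236321), so the first above is n = 281, value 236321.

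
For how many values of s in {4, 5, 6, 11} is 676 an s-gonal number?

s = 4: P(4, 26) = 676. ✓
s = 5: P(5, 21) = 651 and P(5, 22) = 715; 676 is not s-gonal.
s = 6: P(6, 18) = 630 and P(6, 19) = 703; 676 is not s-gonal.
s = 11: P(11, 12) = 606 and P(11, 13) = 715; 676 is not s-gonal.
Hits: s ∈ {4} → 1.

1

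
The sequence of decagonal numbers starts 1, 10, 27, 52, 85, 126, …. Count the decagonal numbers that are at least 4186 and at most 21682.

42

The n-th decagonal number is n(4n−3).
Smallest index with value ≥ 4186: n = 33 (giving 4257).
Largest index with value ≤ 21682: n = 74 (giving 21682).
Indices 33 through 74: 42 terms.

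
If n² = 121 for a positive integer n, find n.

11

We need n² = 121, so n = √121 = 11.
Check: 11² = 121. ✓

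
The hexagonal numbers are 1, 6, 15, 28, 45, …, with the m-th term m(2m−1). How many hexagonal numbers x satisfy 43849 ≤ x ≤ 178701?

The n-th hexagonal number is n(2n−1).
Smallest index with value ≥ 43849: n = 149 (giving 44253).
Largest index with value ≤ 178701: n = 299 (giving 178503).
Indices 149 through 299: 151 terms.

151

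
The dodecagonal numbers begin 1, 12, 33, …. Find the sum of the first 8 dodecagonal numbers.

876

Σ i(5i−4) = 5Σi² − 4Σi over i = 1..8.
Σi = 36 and Σi² = 204.
5·204 − 4·36 = 876.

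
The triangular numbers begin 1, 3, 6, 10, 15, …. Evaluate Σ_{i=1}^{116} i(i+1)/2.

Σ i(i+1)/2 = (Σi² + Σi) / 2 over i = 1..116.
Σi = 6786 and Σi² = 527046.
(1·527046 + 1·6786) / 2 = 533832/2 = 266916.

266916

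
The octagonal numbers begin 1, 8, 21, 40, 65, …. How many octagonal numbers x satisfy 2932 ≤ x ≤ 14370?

38

The n-th octagonal number is n(3n−2).
Smallest index with value ≥ 2932: n = 32 (giving 3008).
Largest index with value ≤ 14370: n = 69 (giving 14145).
Indices 32 through 69: 38 terms.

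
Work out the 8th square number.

64

8² = 64.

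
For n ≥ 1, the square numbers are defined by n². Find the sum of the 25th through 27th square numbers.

2030

Σ_{i=25}^{27} i² = 6930 − 4900 = 2030.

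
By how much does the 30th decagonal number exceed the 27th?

675

30·(4·30 − 3) = 3510 and 27·(4·27 − 3) = 2835.
Difference: 3510 − 2835 = 675.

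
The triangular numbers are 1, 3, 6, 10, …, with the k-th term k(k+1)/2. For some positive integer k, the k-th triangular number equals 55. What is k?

Set n(n+1)/2 = 55, giving n² + n − 110 = 0.
The discriminant is 1 + 8·55 = 441, and √441 = 21.
So n = (-1 + 21) / 2 = 20/2 = 10.

10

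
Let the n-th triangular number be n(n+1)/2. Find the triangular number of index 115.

6670

115·116/2 = 13340/2 = 6670.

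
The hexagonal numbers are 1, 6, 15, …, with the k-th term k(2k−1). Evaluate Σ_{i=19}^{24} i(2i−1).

Σ i(2i−1) = 2Σi² − Σi over i = 19..24.
Σi = 300 − 171 = 129 and Σi² = 4900 − 2109 = 2791.
2·2791 − 1·129 = 5453.

5453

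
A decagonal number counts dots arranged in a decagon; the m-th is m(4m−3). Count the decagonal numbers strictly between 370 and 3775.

21

The n-th decagonal number is n(4n−3).
Smallest index with value > 370: n = 11 (giving 451).
Largest index with value < 3775: n = 31 (giving 3751).
Indices 11 through 31: 21 terms.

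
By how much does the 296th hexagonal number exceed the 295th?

1181

Consecutive hexagonal numbers differ by 4n − 3: here 4·296 − 3 = 1181.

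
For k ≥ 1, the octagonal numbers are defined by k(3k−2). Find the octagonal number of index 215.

The 215th octagonal number is n(3n−2) with n = 215.
215·(3·215 − 2) = 215·643 = 138245.

138245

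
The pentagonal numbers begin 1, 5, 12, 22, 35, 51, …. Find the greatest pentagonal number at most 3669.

3577

Solve n(3n−1)/2 ≤ 3669 for integer n.
n = 49 gives 3577 ≤ 3669, while n = 50 gives 3725 > 3669; so the answer is 3577.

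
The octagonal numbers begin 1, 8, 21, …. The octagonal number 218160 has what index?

270

Set n(3n−2) = 218160, giving 3n² − 2n − 218160 = 0.
So n = (2 + 1618) / 6 = 1620/6 = 270.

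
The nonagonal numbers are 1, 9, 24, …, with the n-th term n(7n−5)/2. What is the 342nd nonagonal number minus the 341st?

Consecutive nonagonal numbers differ by 7n − 6: here 7·342 − 6 = 2388.

2388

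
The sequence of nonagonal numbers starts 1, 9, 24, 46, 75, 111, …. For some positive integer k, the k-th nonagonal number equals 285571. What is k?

286

Set n(7n−5)/2 = 285571, giving 7n² − 5n − 571142 = 0.
The discriminant is 25 + 56·285571 = 15992001, and √15992001 = 3999.
So n = (5 + 3999) / 14 = 4004/14 = 286.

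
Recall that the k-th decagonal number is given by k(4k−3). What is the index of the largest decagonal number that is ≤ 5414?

37

Solve n(4n−3) ≤ 5414 for integer n.
n = 37 gives 5365 ≤ 5414, while n = 38 gives 5662 > 5414; so the answer is index 37.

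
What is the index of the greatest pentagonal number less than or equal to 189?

Solve n(3n−1)/2 ≤ 189 for integer n.
n = 11 gives 176 ≤ 189, while n = 12 gives 210 > 189; so the answer is index 11.

11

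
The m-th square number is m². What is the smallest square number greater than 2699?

Solve n² > 2699 for integer n.
The largest n with value ≤ 2699 is 51 (since 2601 ≤ 2699 < 2704), so the first above is n = 52, value 2704.

2704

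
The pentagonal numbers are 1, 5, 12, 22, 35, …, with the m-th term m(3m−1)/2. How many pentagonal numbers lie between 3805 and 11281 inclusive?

36

The n-th pentagonal number is n(3n−1)/2.
Smallest index with value ≥ 3805: n = 51 (giving 3876).
Largest index with value ≤ 11281: n = 86 (giving 11051).
Indices 51 through 86: 36 terms.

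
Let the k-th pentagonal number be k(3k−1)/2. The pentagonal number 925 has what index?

25

Set n(3n−1)/2 = 925, giving 3n² − n − 1850 = 0.
The discriminant is 1 + 24·925 = 22201, and √22201 = 149.
So n = (1 + 149) / 6 = 150/6 = 25.
Check: 25·(3·25 − 1)/2 = 925. ✓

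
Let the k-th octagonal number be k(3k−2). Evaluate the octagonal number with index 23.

1541

The 23rd octagonal number is n(3n−2) with n = 23.
23·(3·23 − 2) = 23·67 = 1541.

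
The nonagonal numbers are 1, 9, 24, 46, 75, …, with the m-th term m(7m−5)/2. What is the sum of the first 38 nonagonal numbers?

Σ i(7i−5)/2 = (7Σi² − 5Σi) / 2 over i = 1..38.
Σi = 741 and Σi² = 19019.
(7·19019 − 5·741) / 2 = 129428/2 = 64714.

64714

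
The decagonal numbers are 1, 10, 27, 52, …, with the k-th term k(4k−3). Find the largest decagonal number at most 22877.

Solve n(4n−3) ≤ 22877 for integer n.
n = 76 gives 22876 ≤ 22877, while n = 77 gives 23485 > 22877; so the answer is 22876.

22876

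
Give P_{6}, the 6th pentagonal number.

51

The 6th pentagonal number is n(3n−1)/2 with n = 6.
6·(3·6 − 1)/2 = 6·17/2 = 51.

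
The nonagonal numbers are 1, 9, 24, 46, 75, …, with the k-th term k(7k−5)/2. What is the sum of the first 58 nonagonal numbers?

Σ i(7i−5)/2 = (7Σi² − 5Σi) / 2 over i = 1..58.
Σi = 1711 and Σi² = 66729.
(7·66729 − 5·1711) / 2 = 458548/2 = 229274.

229274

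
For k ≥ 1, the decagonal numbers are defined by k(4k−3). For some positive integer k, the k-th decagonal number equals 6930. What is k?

42

Set n(4n−3) = 6930, giving 4n² − 3n − 6930 = 0.
The discriminant is 9 + 16·6930 = 110889, and √110889 = 333.
So n = (3 + 333) / 8 = 336/8 = 42.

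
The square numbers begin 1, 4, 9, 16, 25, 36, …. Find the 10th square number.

100

10² = 100.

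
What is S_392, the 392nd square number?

153664

392² = 153664.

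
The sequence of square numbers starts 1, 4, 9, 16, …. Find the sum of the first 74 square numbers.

Σ_{i=1}^{74} i² = 74·75·149/6 = 137825.

137825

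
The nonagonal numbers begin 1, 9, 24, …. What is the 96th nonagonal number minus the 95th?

666

Consecutive nonagonal numbers differ by 7n − 6: here 7·96 − 6 = 666.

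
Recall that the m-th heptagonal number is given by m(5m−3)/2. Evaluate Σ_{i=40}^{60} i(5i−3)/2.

Σ i(5i−3)/2 = (5Σi² − 3Σi) / 2 over i = 40..60.
Σi = 1830 − 780 = 1050 and Σi² = 73810 − 20540 = 53270.
(5·53270 − 3·1050) / 2 = 263200/2 = 131600.

131600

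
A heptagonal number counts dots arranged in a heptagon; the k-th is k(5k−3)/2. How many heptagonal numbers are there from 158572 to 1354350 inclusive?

484

The n-th heptagonal number is n(5n−3)/2.
Smallest index with value ≥ 158572: n = 253 (giving 159643).
Largest index with value ≤ 1354350: n = 736 (giving 1353136).
Indices 253 through 736: 484 terms.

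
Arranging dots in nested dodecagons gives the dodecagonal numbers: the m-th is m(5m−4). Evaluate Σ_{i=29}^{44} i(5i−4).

Σ i(5i−4) = 5Σi² − 4Σi over i = 29..44.
Σi = 990 − 406 = 584 and Σi² = 29370 − 7714 = 21656.
5·21656 − 4·584 = 105944.

105944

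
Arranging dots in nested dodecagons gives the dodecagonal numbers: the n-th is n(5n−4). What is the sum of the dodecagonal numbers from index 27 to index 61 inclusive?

Σ i(5i−4) = 5Σi² − 4Σi over i = 27..61.
Σi = 1891 − 351 = 1540 and Σi² = 77531 − 6201 = 71330.
5·71330 − 4·1540 = 350490.

350490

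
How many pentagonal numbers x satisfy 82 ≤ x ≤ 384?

9

The n-th pentagonal number is n(3n−1)/2.
Smallest index with value ≥ 82: n = 8 (giving 92).
Largest index with value ≤ 384: n = 16 (giving 376).
Indices 8 through 16: 9 terms.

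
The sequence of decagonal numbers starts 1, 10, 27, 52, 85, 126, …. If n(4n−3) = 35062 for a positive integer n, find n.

94

Set n(4n−3) = 35062, giving 4n² − 3n − 35062 = 0.
The discriminant is 9 + 16·35062 = 561001, and √561001 = 749.
So n = (3 + 749) / 8 = 752/8 = 94.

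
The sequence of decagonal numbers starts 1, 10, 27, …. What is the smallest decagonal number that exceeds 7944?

Solve n(4n−3) > 7944 for integer n.
The largest n with value ≤ 7944 is 44 (since 7612 ≤ 7944 < 7965), so the first above is n = 45, value 7965.

7965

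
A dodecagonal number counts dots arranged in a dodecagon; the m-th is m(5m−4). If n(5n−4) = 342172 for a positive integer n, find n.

262

Set n(5n−4) = 342172, giving 5n² − 4n − 342172 = 0.
So n = (4 + 2616) / 10 = 2620/10 = 262.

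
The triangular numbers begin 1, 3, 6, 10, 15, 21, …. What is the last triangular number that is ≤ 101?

Solve n(n+1)/2 ≤ 101 for integer n.
n = 13 gives 91 ≤ 101, while n = 14 gives 105 > 101; so the answer is 91.

91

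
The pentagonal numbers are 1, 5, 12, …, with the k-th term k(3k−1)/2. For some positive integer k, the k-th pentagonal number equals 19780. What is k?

Set n(3n−1)/2 = 19780, giving 3n² − n − 39560 = 0.
The discriminant is 1 + 24·19780 = 474721, and √474721 = 689.
So n = (1 + 689) / 6 = 690/6 = 115.
Check: 115·(3·115 − 1)/2 = 19780. ✓

115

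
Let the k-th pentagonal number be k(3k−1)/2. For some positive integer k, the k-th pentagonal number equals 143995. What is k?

310

Set n(3n−1)/2 = 143995, giving 3n² − n − 287990 = 0.
So n = (1 + 1859) / 6 = 1860/6 = 310.
Check: 310·(3·310 − 1)/2 = 143995. ✓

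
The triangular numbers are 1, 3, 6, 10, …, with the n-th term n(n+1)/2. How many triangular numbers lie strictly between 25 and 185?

12

The n-th triangular number is n(n+1)/2.
Smallest index with value > 25: n = 7 (giving 28).
Largest index with value < 185: n = 18 (giving 171).
Indices 7 through 18: 12 terms.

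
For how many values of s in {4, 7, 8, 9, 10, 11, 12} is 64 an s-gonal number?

s = 4: P(4, 8) = 64. ✓
s = 7: P(7, 5) = 55 and P(7, 6) = 81; 64 is not s-gonal.
s = 8: P(8, 4) = 40 and P(8, 5) = 65; 64 is not s-gonal.
s = 9: P(9, 4) = 46 and P(9, 5) = 75; 64 is not s-gonal.
s = 10: P(10, 4) = 52 and P(10, 5) = 85; 64 is not s-gonal.
s = 11: P(11, 4) = 58 and P(11, 5) = 95; 64 is not s-gonal.
s = 12: P(12, 4) = 64. ✓
Hits: s ∈ {4, 12} → 2.

2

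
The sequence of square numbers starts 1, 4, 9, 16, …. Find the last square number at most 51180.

Solve n² ≤ 51180 for integer n.
n = 226 gives 51076 ≤ 51180, while n = 227 gives 51529 > 51180; so the answer is 51076.

51076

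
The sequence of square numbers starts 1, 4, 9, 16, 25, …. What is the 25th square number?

625

The 25th square number is n² with n = 25.
25² = 625.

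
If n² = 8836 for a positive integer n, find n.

94

We need n² = 8836, so n = √8836 = 94.
Check: 94² = 8836. ✓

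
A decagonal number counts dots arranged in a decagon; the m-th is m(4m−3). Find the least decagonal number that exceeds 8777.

9072

Solve n(4n−3) > 8777 for integer n.
The largest n with value ≤ 8777 is 47 (since 8695 ≤ 8777 < 9072), so the first above is n = 48, value 9072.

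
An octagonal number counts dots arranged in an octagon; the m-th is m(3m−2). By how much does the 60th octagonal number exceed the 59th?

Consecutive octagonal numbers differ by 6n − 5: here 6·60 − 5 = 355.

355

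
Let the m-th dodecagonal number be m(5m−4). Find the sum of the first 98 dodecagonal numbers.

1573341

Σ i(5i−4) = 5Σi² − 4Σi over i = 1..98.
Σi = 4851 and Σi² = 318549.
5·318549 − 4·4851 = 1573341.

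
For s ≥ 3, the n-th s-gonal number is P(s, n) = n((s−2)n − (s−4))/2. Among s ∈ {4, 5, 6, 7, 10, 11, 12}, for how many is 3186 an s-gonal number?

2

s = 4: P(4, 56) = 3136 and P(4, 57) = 3249; 3186 is not s-gonal.
s = 5: P(5, 46) = 3151 and P(5, 47) = 3290; 3186 is not s-gonal.
s = 6: P(6, 40) = 3160 and P(6, 41) = 3321; 3186 is not s-gonal.
s = 7: P(7, 36) = 3186. ✓
s = 10: P(10, 28) = 3052 and P(10, 29) = 3277; 3186 is not s-gonal.
s = 11: P(11, 27) = 3186. ✓
s = 12: P(12, 25) = 3025 and P(12, 26) = 3276; 3186 is not s-gonal.
Hits: s ∈ {7, 11} → 2.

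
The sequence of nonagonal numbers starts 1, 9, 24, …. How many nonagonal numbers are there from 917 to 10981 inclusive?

The n-th nonagonal number is n(7n−5)/2.
Smallest index with value ≥ 917: n = 17 (giving 969).
Largest index with value ≤ 10981: n = 56 (giving 10836).
Indices 17 through 56: 40 terms.

40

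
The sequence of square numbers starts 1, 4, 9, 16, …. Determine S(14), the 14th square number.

The 14th square number is n² with n = 14.
14² = 196.

196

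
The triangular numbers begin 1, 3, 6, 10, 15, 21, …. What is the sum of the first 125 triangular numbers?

Σ i(i+1)/2 = (Σi² + Σi) / 2 over i = 1..125.
Σi = 7875 and Σi² = 658875.
(1·658875 + 1·7875) / 2 = 666750/2 = 333375.

333375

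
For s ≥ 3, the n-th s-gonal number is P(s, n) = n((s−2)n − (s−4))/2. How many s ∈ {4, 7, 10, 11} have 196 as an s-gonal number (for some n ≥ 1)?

2

s = 4: P(4, 14) = 196. ✓
s = 7: P(7, 9) = 189 and P(7, 10) = 235; 196 is not s-gonal.
s = 10: P(10, 7) = 175 and P(10, 8) = 232; 196 is not s-gonal.
s = 11: P(11, 7) = 196. ✓
Hits: s ∈ {4, 11} → 2.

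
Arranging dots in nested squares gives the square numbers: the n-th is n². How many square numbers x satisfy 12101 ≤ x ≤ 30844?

65

The n-th square number is n².
Smallest index with value ≥ 12101: n = 111 (giving 12321).
Largest index with value ≤ 30844: n = 175 (giving 30625).
Indices 111 through 175: 65 terms.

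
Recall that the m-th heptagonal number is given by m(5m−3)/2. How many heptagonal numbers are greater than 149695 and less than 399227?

154

The n-th heptagonal number is n(5n−3)/2.
Smallest index with value > 149695: n = 246 (giving 150921).
Largest index with value < 399227: n = 399 (giving 397404).
Indices 246 through 399: 154 terms.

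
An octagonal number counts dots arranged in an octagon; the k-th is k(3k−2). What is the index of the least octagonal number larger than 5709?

44

Solve n(3n−2) > 5709 for integer n.
The largest n with value ≤ 5709 is 43 (since 5461 ≤ 5709 < 5720), so the first above is n = 44, value 5720.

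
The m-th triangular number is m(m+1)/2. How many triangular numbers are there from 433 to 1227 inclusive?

The n-th triangular number is n(n+1)/2.
Smallest index with value ≥ 433: n = 29 (giving 435).
Largest index with value ≤ 1227: n = 49 (giving 1225).
Indices 29 through 49: 21 terms.

21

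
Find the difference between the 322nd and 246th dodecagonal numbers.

215536

322·(5·322 − 4) = 517132 and 246·(5·246 − 4) = 301596.
Difference: 517132 − 301596 = 215536.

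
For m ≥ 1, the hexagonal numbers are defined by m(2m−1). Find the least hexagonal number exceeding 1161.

1225

Solve n(2n−1) > 1161 for integer n.
The largest n with value ≤ 1161 is 24 (since 1128 ≤ 1161 < 1225), so the first above is n = 25, value 1225.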